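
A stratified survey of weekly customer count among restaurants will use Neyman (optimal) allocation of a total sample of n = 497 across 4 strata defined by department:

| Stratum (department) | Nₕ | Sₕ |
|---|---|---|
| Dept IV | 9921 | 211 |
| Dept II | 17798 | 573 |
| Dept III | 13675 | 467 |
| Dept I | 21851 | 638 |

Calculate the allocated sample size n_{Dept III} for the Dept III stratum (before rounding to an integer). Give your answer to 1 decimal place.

97.3

Neyman allocation: nₕ = n·NₕSₕ / Σⱼ NⱼSⱼ.
Σ NⱼSⱼ = 9921·211 + 17798·573 + 13675·467 + 21851·638 = 3.2618748 × 10^7.
n_{Dept III} = 497·13675·467 / (3.2618748 × 10^7) = 97.3.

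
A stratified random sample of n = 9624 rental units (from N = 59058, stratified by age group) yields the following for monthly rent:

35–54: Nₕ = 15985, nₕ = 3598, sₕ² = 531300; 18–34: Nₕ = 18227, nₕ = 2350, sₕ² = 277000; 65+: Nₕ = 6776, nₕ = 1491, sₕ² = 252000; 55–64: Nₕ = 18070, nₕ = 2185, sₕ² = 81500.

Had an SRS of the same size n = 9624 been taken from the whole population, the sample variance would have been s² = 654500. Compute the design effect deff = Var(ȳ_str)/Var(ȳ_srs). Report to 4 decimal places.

Var(ȳ_str) = Σ Wₕ²(1−fₕ)sₕ²/nₕ with Wₕ = Nₕ/59058:
  35–54: (15985/59058)²·(1−3598/15985)·531300/3598 = 8.3830096
  18–34: (18227/59058)²·(1−2350/18227)·277000/2350 = 9.7799824
  65+: (6776/59058)²·(1−1491/6776)·252000/1491 = 1.735337
  55–64: (18070/59058)²·(1−2185/18070)·81500/2185 = 3.0696868
  → Var(ȳ_str) = 22.968016.
Var(ȳ_srs) = (1 − 9624/59058)·654500/9624 = 56.92474.
deff = 22.968016 / 56.92474 = 0.4035.

0.4035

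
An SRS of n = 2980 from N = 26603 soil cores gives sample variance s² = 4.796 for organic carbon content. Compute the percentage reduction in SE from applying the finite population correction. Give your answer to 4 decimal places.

5.7672

f = n/N = 2980/26603 = 0.11201744.
SE_no-fpc = √(s²/n) = 0.040117278; SE_fpc = √((1−f)s²/n) = 0.037803645.
Ratio = √(1−f) = 0.94232826. Reduction = 100·(1 − 0.94232826) = 5.7672%.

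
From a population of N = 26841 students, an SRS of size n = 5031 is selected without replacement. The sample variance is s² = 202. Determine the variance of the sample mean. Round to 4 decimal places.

Under SRS without replacement, Var(ȳ) = (1 − f)·s²/n with f = n/N = 5031/26841 = 0.18743713.
Var(ȳ) = (1 − 0.18743713)·202/5031 = 0.81256287·0.040151063 = 0.032625263.

0.0326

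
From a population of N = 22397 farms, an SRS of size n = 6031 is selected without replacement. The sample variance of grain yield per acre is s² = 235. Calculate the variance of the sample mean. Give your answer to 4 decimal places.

Under SRS without replacement, Var(ȳ) = (1 − f)·s²/n with f = n/N = 6031/22397 = 0.26927714.
Var(ȳ) = (1 − 0.26927714)·235/6031 = 0.73072286·0.038965346 = 0.028472869.

0.0285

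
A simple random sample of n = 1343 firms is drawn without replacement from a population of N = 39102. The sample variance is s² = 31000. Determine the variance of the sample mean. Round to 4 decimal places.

22.2899

Under SRS without replacement, Var(ȳ) = (1 − f)·s²/n with f = n/N = 1343/39102 = 0.03434607.
Var(ȳ) = (1 − 0.03434607)·31000/1343 = 0.96565393·23.082651 = 22.289852.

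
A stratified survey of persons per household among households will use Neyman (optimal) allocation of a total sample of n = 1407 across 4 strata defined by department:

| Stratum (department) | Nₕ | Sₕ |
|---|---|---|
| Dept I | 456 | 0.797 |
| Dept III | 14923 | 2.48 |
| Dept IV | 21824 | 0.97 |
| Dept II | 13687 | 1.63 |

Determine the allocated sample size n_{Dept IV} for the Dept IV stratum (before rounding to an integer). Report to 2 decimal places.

Neyman allocation: nₕ = n·NₕSₕ / Σⱼ NⱼSⱼ.
Σ NⱼSⱼ = 456·0.797 + 14923·2.48 + 21824·0.97 + 13687·1.63 = 80851.562.
n_{Dept IV} = 1407·21824·0.97 / 80851.562 = 368.39.

368.39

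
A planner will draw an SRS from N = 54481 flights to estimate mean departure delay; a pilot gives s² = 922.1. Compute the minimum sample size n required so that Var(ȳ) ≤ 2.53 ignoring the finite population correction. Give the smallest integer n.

Without fpc, n₀ = s²/D = 922.1/2.53 = 364.4664.
Rounding up, n = 365.

365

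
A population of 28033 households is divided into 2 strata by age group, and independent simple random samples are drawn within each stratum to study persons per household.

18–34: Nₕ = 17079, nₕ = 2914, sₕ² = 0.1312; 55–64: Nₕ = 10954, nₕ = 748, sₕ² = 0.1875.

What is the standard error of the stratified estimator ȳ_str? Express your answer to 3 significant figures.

0.00704

Var(ȳ_str) = Σₕ Wₕ²(1 − fₕ)sₕ²/nₕ with Wₕ = Nₕ/N, N = 28033.
18–34: Wₕ = 0.60924625; term = 0.60924625²·(1 − 0.17061889)·0.1312/2914 = 1.3860668 × 10^-5.
55–64: Wₕ = 0.39075375; term = 0.39075375²·(1 − 0.06828556)·0.1875/748 = 3.5660614 × 10^-5.
Sum = 4.9521282 × 10^-5.
SE = √(4.9521282 × 10^-5) = 0.00704.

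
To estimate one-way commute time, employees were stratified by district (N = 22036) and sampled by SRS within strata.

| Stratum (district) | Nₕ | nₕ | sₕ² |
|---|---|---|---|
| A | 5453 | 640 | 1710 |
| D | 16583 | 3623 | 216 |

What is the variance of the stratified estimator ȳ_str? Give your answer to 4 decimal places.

Var(ȳ_str) = Σₕ Wₕ²(1 − fₕ)sₕ²/nₕ with Wₕ = Nₕ/N, N = 22036.
A: Wₕ = 0.24745870; term = 0.24745870²·(1 − 0.11736659)·1710/640 = 0.14441156.
D: Wₕ = 0.75254130; term = 0.75254130²·(1 − 0.21847675)·216/3623 = 0.026386877.
Sum = 0.17079844.

0.1708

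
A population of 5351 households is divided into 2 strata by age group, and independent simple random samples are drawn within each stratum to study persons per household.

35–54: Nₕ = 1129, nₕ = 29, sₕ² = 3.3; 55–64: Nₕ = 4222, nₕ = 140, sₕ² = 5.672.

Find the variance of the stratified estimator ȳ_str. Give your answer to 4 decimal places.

0.0293

Var(ȳ_str) = Σₕ Wₕ²(1 − fₕ)sₕ²/nₕ with Wₕ = Nₕ/N, N = 5351.
35–54: Wₕ = 0.21098860; term = 0.21098860²·(1 − 0.02568645)·3.3/29 = 0.0049355172.
55–64: Wₕ = 0.78901140; term = 0.78901140²·(1 − 0.03315964)·5.672/140 = 0.024385379.
Sum = 0.029320896.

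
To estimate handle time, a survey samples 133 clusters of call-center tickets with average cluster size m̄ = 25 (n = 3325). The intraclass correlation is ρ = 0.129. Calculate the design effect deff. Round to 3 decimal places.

4.096

deff = 1 + (25 − 1)·0.129 = 1 + 3.096 = 4.096.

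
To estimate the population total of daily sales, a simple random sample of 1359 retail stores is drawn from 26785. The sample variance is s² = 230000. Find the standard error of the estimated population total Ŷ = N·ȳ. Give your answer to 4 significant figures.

339500

Var(Ŷ) = N²·Var(ȳ) = N²·(1 − n/N)·s²/n.
f = 1359/26785 = 0.05073735; Var(ȳ) = 0.94926265·230000/1359 = 160.65519.
Var(Ŷ) = 26785² · 160.65519 = 1.1525985 × 10^11.
SE(Ŷ) = √(1.1525985 × 10^11) = 339500.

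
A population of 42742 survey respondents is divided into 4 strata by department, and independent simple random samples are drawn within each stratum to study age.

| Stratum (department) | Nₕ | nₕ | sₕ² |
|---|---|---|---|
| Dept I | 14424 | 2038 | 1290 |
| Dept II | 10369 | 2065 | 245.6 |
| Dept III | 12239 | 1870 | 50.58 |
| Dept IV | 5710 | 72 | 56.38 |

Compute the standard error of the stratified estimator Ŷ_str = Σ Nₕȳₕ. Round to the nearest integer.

12327

Var(Ŷ_str) = Σₕ Nₕ²(1 − fₕ)sₕ²/nₕ.
Dept I: 14424²·(1 − 2038/14424)·1290/2038 = 1.130843 × 10^8.
Dept II: 10369²·(1 − 2065/10369)·245.6/2065 = 1.0240768 × 10^7.
Dept III: 12239²·(1 − 1870/12239)·50.58/1870 = 3.4325749 × 10^6.
Dept IV: 5710²·(1 − 72/5710)·56.38/72 = 2.5208892 × 10^7.
Sum = 1.5196653 × 10^8.
SE = √(1.5196653 × 10^8) = 12327.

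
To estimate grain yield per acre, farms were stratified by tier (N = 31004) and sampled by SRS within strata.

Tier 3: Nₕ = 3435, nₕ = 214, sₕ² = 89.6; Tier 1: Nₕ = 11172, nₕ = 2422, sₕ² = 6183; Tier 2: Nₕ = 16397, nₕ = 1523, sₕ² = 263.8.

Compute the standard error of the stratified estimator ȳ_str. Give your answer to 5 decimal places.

0.55532

Var(ȳ_str) = Σₕ Wₕ²(1 − fₕ)sₕ²/nₕ with Wₕ = Nₕ/N, N = 31004.
Tier 3: Wₕ = 0.11079216; term = 0.11079216²·(1 − 0.06229985)·89.6/214 = 0.0048192144.
Tier 1: Wₕ = 0.36034060; term = 0.36034060²·(1 − 0.21679198)·6183/2422 = 0.25961431.
Tier 2: Wₕ = 0.52886724; term = 0.52886724²·(1 − 0.09288284)·263.8/1523 = 0.04394724.
Sum = 0.30838076.
SE = √(0.30838076) = 0.55532.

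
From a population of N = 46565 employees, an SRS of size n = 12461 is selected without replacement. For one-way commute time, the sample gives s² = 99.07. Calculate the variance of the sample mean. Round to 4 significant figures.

0.005823

Under SRS without replacement, Var(ȳ) = (1 − f)·s²/n with f = n/N = 12461/46565 = 0.26760442.
Var(ȳ) = (1 − 0.26760442)·99.07/12461 = 0.73239558·0.0079504053 = 0.0058228416.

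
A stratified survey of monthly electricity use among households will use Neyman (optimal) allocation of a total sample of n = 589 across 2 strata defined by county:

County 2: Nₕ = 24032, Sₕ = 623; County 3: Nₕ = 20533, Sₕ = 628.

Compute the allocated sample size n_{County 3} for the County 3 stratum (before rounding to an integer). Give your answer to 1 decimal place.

272.5

Neyman allocation: nₕ = n·NₕSₕ / Σⱼ NⱼSⱼ.
Σ NⱼSⱼ = 24032·623 + 20533·628 = 2.786666 × 10^7.
n_{County 3} = 589·20533·628 / (2.786666 × 10^7) = 272.5.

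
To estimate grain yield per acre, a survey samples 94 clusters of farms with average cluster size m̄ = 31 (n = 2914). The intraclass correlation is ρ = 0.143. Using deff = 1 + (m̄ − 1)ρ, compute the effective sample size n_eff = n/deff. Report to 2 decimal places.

550.85

deff = 1 + (31 − 1)·0.143 = 1 + 4.29 = 5.29.
n_eff = 2914 / 5.29 = 550.85.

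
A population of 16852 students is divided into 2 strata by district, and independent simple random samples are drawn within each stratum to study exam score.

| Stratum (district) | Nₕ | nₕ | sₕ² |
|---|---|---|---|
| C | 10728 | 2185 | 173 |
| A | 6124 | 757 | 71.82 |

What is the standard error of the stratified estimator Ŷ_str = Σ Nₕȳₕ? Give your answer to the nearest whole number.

3221

Var(Ŷ_str) = Σₕ Nₕ²(1 − fₕ)sₕ²/nₕ.
C: 10728²·(1 − 2185/10728)·173/2185 = 7.2564437 × 10^6.
A: 6124²·(1 − 757/6124)·71.82/757 = 3.1182885 × 10^6.
Sum = 1.0374732 × 10^7.
SE = √(1.0374732 × 10^7) = 3221.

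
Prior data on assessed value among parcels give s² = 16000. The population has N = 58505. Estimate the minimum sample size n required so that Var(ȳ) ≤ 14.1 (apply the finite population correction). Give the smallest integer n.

1114

Without fpc, n₀ = s²/D = 16000/14.1 = 1134.7518.
With fpc, (1 − n/N)·s²/n ≤ D requires n ≥ n₀/(1 + n₀/N) = 1134.7518/(1 + 1134.7518/58505) = 1113.1611.
Rounding up, n = 1114.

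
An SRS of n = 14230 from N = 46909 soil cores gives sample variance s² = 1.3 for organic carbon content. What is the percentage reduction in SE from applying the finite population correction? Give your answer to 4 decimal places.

16.5346

f = n/N = 14230/46909 = 0.30335330.
SE_no-fpc = √(s²/n) = 0.0095580484; SE_fpc = √((1−f)s²/n) = 0.0079776599.
Ratio = √(1−f) = 0.83465364. Reduction = 100·(1 − 0.83465364) = 16.5346%.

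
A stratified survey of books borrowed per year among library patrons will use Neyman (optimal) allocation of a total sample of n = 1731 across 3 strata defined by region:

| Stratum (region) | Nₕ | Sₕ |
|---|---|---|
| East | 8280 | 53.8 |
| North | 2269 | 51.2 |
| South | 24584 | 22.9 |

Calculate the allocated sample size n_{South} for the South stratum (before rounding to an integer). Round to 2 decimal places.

Neyman allocation: nₕ = n·NₕSₕ / Σⱼ NⱼSⱼ.
Σ NⱼSⱼ = 8280·53.8 + 2269·51.2 + 24584·22.9 = 1.1246104 × 10^6.
n_{South} = 1731·24584·22.9 / (1.1246104 × 10^6) = 866.53.

866.53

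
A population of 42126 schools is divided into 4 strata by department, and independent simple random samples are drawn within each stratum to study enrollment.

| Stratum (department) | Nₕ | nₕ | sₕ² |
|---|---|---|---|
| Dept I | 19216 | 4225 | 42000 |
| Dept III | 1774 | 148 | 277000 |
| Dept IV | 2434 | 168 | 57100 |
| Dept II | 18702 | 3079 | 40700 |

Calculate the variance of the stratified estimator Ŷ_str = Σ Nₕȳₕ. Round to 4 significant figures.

1.400 × 10^10

Var(Ŷ_str) = Σₕ Nₕ²(1 − fₕ)sₕ²/nₕ.
Dept I: 19216²·(1 − 4225/19216)·42000/4225 = 2.8636252 × 10^9.
Dept III: 1774²·(1 − 148/1774)·277000/148 = 5.3987375 × 10^9.
Dept IV: 2434²·(1 − 168/2434)·57100/168 = 1.8745944 × 10^9.
Dept II: 18702²·(1 − 3079/18702)·40700/3079 = 3.8622218 × 10^9.
Sum = 1.3999179 × 10^10.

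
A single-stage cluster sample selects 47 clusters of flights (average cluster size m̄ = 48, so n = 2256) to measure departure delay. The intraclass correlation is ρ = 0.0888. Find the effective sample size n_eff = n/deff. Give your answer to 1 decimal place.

436.1

deff = 1 + (48 − 1)·0.0888 = 1 + 4.1736 = 5.1736.
n_eff = 2256 / 5.1736 = 436.1.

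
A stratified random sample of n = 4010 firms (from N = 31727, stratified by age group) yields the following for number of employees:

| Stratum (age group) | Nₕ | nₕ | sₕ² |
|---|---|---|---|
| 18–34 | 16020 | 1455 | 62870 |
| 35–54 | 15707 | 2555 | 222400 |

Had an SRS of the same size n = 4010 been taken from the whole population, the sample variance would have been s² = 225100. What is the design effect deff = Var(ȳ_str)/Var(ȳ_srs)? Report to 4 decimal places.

Var(ȳ_str) = Σ Wₕ²(1−fₕ)sₕ²/nₕ with Wₕ = Nₕ/31727:
  18–34: (16020/31727)²·(1−1455/16020)·62870/1455 = 10.016026
  35–54: (15707/31727)²·(1−2555/15707)·222400/2555 = 17.863679
  → Var(ȳ_str) = 27.879705.
Var(ȳ_srs) = (1 − 4010/31727)·225100/4010 = 49.03976.
deff = 27.879705 / 49.03976 = 0.5685.

0.5685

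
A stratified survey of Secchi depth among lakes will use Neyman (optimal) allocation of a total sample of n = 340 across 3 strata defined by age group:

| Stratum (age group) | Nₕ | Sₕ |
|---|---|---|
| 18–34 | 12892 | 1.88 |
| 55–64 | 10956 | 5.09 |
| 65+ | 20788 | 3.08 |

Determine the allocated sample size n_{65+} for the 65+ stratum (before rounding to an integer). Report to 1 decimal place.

151.1

Neyman allocation: nₕ = n·NₕSₕ / Σⱼ NⱼSⱼ.
Σ NⱼSⱼ = 12892·1.88 + 10956·5.09 + 20788·3.08 = 144030.04.
n_{65+} = 340·20788·3.08 / 144030.04 = 151.1.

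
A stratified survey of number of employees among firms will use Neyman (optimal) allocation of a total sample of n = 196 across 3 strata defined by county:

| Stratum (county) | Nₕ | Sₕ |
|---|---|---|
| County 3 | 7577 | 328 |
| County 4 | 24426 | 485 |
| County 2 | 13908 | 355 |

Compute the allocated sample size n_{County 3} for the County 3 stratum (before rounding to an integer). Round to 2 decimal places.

Neyman allocation: nₕ = n·NₕSₕ / Σⱼ NⱼSⱼ.
Σ NⱼSⱼ = 7577·328 + 24426·485 + 13908·355 = 1.9269206 × 10^7.
n_{County 3} = 196·7577·328 / (1.9269206 × 10^7) = 25.28.

25.28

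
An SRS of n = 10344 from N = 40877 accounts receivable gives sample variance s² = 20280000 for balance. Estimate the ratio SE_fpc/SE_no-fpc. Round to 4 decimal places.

0.8643

f = n/N = 10344/40877 = 0.25305184.
SE_no-fpc = √(s²/n) = 44.278176; SE_fpc = √((1−f)s²/n) = 38.267928.
Ratio = √(1−f) = 0.86426163.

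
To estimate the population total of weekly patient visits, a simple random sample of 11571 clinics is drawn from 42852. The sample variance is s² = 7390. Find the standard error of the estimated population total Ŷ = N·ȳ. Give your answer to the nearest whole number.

29259

Var(Ŷ) = N²·Var(ȳ) = N²·(1 − n/N)·s²/n.
f = 11571/42852 = 0.27002240; Var(ȳ) = 0.72997760·7390/11571 = 0.4662116.
Var(Ŷ) = 42852² · 0.4662116 = 8.5610152 × 10^8.
SE(Ŷ) = √(8.5610152 × 10^8) = 29259.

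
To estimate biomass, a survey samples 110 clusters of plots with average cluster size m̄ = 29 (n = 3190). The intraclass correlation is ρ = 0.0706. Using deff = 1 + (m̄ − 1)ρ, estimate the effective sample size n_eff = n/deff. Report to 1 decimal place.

deff = 1 + (29 − 1)·0.0706 = 1 + 1.9768 = 2.9768.
n_eff = 3190 / 2.9768 = 1071.6.

1071.6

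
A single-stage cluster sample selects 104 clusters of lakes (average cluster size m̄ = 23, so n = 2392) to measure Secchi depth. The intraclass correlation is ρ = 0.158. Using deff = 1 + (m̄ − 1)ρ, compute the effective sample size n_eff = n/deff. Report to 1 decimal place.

534.4

deff = 1 + (23 − 1)·0.158 = 1 + 3.476 = 4.476.
n_eff = 2392 / 4.476 = 534.4.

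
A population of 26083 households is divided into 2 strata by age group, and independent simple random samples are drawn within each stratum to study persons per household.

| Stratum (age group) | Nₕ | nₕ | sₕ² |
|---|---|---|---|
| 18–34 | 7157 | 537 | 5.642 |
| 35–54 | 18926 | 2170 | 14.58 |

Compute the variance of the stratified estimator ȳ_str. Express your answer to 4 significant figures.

Var(ȳ_str) = Σₕ Wₕ²(1 − fₕ)sₕ²/nₕ with Wₕ = Nₕ/N, N = 26083.
18–34: Wₕ = 0.27439328; term = 0.27439328²·(1 − 0.07503144)·5.642/537 = 7.3169944 × 10^-4.
35–54: Wₕ = 0.72560672; term = 0.72560672²·(1 − 0.11465709)·14.58/2170 = 0.0031319289.
Sum = 0.0038636283.

0.003864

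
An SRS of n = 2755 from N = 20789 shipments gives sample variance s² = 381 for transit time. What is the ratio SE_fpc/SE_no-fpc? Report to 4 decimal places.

f = n/N = 2755/20789 = 0.13252201.
SE_no-fpc = √(s²/n) = 0.37187903; SE_fpc = √((1−f)s²/n) = 0.34636254.
Ratio = √(1−f) = 0.93138499.

0.9314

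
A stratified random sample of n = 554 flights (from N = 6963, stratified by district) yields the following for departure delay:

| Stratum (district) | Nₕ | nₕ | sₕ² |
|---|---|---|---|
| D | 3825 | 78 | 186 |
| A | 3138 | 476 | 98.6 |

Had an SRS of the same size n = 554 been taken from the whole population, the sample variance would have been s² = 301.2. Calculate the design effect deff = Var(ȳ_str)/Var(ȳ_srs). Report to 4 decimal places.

Var(ȳ_str) = Σ Wₕ²(1−fₕ)sₕ²/nₕ with Wₕ = Nₕ/6963:
  D: (3825/6963)²·(1−78/3825)·186/78 = 0.70492138
  A: (3138/6963)²·(1−476/3138)·98.6/476 = 0.035689311
  → Var(ȳ_str) = 0.74061069.
Var(ȳ_srs) = (1 − 554/6963)·301.2/554 = 0.50042509.
deff = 0.74061069 / 0.50042509 = 1.4800.

1.4800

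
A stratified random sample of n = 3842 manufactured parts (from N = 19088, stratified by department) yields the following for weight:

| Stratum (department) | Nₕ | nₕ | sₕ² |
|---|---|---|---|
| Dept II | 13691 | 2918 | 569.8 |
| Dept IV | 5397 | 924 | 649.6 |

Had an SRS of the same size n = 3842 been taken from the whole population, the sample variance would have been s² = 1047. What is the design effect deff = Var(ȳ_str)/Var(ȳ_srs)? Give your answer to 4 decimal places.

0.5772

Var(ȳ_str) = Σ Wₕ²(1−fₕ)sₕ²/nₕ with Wₕ = Nₕ/19088:
  Dept II: (13691/19088)²·(1−2918/13691)·569.8/2918 = 0.079047499
  Dept IV: (5397/19088)²·(1−924/5397)·649.6/924 = 0.046580539
  → Var(ȳ_str) = 0.12562804.
Var(ȳ_srs) = (1 − 3842/19088)·1047/3842 = 0.2176631.
deff = 0.12562804 / 0.2176631 = 0.5772.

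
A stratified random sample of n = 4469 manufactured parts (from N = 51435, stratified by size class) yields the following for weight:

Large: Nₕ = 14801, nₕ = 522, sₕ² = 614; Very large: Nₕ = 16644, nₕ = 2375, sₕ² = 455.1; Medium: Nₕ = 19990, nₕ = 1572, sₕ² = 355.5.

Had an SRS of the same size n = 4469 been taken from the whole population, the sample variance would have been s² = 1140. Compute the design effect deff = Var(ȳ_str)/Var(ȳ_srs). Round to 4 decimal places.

0.6124

Var(ȳ_str) = Σ Wₕ²(1−fₕ)sₕ²/nₕ with Wₕ = Nₕ/51435:
  Large: (14801/51435)²·(1−522/14801)·614/522 = 0.093965674
  Very large: (16644/51435)²·(1−2375/16644)·455.1/2375 = 0.017201922
  Medium: (19990/51435)²·(1−1572/19990)·355.5/1572 = 0.031472036
  → Var(ȳ_str) = 0.14263963.
Var(ȳ_srs) = (1 − 4469/51435)·1140/4469 = 0.23292673.
deff = 0.14263963 / 0.23292673 = 0.6124.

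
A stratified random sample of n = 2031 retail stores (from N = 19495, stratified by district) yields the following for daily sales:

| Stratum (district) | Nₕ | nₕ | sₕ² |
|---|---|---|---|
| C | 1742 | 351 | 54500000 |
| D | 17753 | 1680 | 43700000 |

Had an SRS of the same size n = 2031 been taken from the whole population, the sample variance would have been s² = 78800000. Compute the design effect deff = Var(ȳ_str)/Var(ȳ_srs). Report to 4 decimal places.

0.5904

Var(ȳ_str) = Σ Wₕ²(1−fₕ)sₕ²/nₕ with Wₕ = Nₕ/19495:
  C: (1742/19495)²·(1−351/1742)·54500000/351 = 989.96123
  D: (17753/19495)²·(1−1680/17753)·43700000/1680 = 19529.646
  → Var(ȳ_str) = 20519.607.
Var(ȳ_srs) = (1 − 2031/19495)·78800000/2031 = 34756.559.
deff = 20519.607 / 34756.559 = 0.5904.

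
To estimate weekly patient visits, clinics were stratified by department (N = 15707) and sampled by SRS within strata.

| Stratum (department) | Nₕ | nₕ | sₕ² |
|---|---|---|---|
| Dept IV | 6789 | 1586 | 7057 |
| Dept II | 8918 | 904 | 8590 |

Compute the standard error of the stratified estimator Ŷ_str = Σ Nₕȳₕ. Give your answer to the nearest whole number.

28919

Var(Ŷ_str) = Σₕ Nₕ²(1 − fₕ)sₕ²/nₕ.
Dept IV: 6789²·(1 − 1586/6789)·7057/1586 = 1.571725 × 10^8.
Dept II: 8918²·(1 − 904/8918)·8590/904 = 6.7911221 × 10^8.
Sum = 8.3628471 × 10^8.
SE = √(8.3628471 × 10^8) = 28919.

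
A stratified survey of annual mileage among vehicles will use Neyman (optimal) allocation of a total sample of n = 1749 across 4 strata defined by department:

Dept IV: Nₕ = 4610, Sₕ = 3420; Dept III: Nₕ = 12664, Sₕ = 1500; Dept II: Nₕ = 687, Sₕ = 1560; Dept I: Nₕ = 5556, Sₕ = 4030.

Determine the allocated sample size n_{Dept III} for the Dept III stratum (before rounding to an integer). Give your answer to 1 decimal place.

Neyman allocation: nₕ = n·NₕSₕ / Σⱼ NⱼSⱼ.
Σ NⱼSⱼ = 4610·3420 + 12664·1500 + 687·1560 + 5556·4030 = 5.82246 × 10^7.
n_{Dept III} = 1749·12664·1500 / (5.82246 × 10^7) = 570.6.

570.6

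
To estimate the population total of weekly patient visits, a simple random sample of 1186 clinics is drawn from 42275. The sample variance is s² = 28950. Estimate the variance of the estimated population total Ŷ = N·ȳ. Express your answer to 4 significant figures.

Var(Ŷ) = N²·Var(ȳ) = N²·(1 − n/N)·s²/n.
f = 1186/42275 = 0.02805441; Var(ȳ) = 0.97194559·28950/1186 = 23.724979.
Var(Ŷ) = 42275² · 23.724979 = 4.2400704 × 10^10.

4.240 × 10^10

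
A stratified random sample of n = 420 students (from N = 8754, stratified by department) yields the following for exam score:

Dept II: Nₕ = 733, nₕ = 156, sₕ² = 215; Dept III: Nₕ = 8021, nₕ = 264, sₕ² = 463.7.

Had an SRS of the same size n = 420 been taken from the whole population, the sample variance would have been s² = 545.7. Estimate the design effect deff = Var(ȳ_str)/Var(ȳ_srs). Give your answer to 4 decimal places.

1.1590

Var(ȳ_str) = Σ Wₕ²(1−fₕ)sₕ²/nₕ with Wₕ = Nₕ/8754:
  Dept II: (733/8754)²·(1−156/733)·215/156 = 0.0076064246
  Dept III: (8021/8754)²·(1−264/8021)·463.7/264 = 1.4260751
  → Var(ȳ_str) = 1.4336815.
Var(ȳ_srs) = (1 − 420/8754)·545.7/420 = 1.2369485.
deff = 1.4336815 / 1.2369485 = 1.1590.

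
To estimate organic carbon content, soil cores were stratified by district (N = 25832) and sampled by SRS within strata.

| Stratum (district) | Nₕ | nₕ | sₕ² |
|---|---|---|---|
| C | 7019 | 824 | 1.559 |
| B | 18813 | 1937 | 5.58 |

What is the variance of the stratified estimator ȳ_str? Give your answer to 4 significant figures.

0.001494

Var(ȳ_str) = Σₕ Wₕ²(1 − fₕ)sₕ²/nₕ with Wₕ = Nₕ/N, N = 25832.
C: Wₕ = 0.27171725; term = 0.27171725²·(1 − 0.11739564)·1.559/824 = 1.232876 × 10^-4.
B: Wₕ = 0.72828275; term = 0.72828275²·(1 − 0.10296072)·5.58/1937 = 0.0013706169.
Sum = 0.0014939045.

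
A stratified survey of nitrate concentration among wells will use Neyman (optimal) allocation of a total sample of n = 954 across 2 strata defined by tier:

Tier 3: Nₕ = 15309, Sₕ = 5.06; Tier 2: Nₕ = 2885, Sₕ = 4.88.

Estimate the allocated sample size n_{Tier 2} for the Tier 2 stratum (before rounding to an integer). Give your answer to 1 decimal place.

146.7

Neyman allocation: nₕ = n·NₕSₕ / Σⱼ NⱼSⱼ.
Σ NⱼSⱼ = 15309·5.06 + 2885·4.88 = 91542.34.
n_{Tier 2} = 954·2885·4.88 / 91542.34 = 146.7.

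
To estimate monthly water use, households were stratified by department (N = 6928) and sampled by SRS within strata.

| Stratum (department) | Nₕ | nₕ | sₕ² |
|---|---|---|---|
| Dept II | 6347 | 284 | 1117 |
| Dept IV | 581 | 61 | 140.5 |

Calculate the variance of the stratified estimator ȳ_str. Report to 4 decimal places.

3.1679

Var(ȳ_str) = Σₕ Wₕ²(1 − fₕ)sₕ²/nₕ with Wₕ = Nₕ/N, N = 6928.
Dept II: Wₕ = 0.91613741; term = 0.91613741²·(1 − 0.04474555)·1117/284 = 3.1533715.
Dept IV: Wₕ = 0.08386259; term = 0.08386259²·(1 − 0.10499139)·140.5/61 = 0.01449807.
Sum = 3.1678696.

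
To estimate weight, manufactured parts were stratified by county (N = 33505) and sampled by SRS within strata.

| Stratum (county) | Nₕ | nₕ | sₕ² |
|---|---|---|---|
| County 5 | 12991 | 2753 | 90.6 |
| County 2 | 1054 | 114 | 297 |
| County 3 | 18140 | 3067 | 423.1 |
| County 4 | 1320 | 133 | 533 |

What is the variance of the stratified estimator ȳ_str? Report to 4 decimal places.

Var(ȳ_str) = Σₕ Wₕ²(1 − fₕ)sₕ²/nₕ with Wₕ = Nₕ/N, N = 33505.
County 5: Wₕ = 0.38773317; term = 0.38773317²·(1 − 0.21191594)·90.6/2753 = 0.0038990648.
County 2: Wₕ = 0.03145799; term = 0.03145799²·(1 − 0.10815939)·297/114 = 0.0022993274.
County 3: Wₕ = 0.54141173; term = 0.54141173²·(1 − 0.16907387)·423.1/3067 = 0.033600596.
County 4: Wₕ = 0.03939710; term = 0.03939710²·(1 − 0.10075758)·533/133 = 0.0055934656.
Sum = 0.045392454.

0.0454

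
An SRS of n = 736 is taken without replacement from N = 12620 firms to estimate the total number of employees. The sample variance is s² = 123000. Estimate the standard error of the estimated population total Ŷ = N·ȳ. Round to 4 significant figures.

Var(Ŷ) = N²·Var(ȳ) = N²·(1 − n/N)·s²/n.
f = 736/12620 = 0.05832013; Var(ȳ) = 0.94167987·123000/736 = 157.37313.
Var(Ŷ) = 12620² · 157.37313 = 2.5063937 × 10^10.
SE(Ŷ) = √(2.5063937 × 10^10) = 158300.

158300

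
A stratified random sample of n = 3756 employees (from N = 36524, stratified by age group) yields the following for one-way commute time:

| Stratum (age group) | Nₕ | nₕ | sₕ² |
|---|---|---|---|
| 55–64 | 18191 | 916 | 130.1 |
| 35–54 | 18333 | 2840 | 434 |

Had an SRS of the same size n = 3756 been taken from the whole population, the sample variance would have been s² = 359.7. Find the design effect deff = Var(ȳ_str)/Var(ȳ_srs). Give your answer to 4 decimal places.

Var(ȳ_str) = Σ Wₕ²(1−fₕ)sₕ²/nₕ with Wₕ = Nₕ/36524:
  55–64: (18191/36524)²·(1−916/18191)·130.1/916 = 0.033457985
  35–54: (18333/36524)²·(1−2840/18333)·434/2840 = 0.03253747
  → Var(ȳ_str) = 0.065995455.
Var(ȳ_srs) = (1 − 3756/36524)·359.7/3756 = 0.085918454.
deff = 0.065995455 / 0.085918454 = 0.7681.

0.7681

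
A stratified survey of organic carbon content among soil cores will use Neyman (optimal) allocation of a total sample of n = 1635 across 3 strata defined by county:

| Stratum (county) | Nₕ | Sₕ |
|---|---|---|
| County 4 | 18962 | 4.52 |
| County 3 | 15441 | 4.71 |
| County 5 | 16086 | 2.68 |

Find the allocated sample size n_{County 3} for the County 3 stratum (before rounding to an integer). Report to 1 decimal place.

Neyman allocation: nₕ = n·NₕSₕ / Σⱼ NⱼSⱼ.
Σ NⱼSⱼ = 18962·4.52 + 15441·4.71 + 16086·2.68 = 201545.83.
n_{County 3} = 1635·15441·4.71 / 201545.83 = 590.0.

590.0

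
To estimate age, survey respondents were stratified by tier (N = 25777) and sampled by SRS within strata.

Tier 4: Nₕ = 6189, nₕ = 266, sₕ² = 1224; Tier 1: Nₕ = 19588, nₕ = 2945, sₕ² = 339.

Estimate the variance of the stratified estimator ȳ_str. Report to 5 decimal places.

Var(ȳ_str) = Σₕ Wₕ²(1 − fₕ)sₕ²/nₕ with Wₕ = Nₕ/N, N = 25777.
Tier 4: Wₕ = 0.24009776; term = 0.24009776²·(1 − 0.04297948)·1224/266 = 0.25386174.
Tier 1: Wₕ = 0.75990224; term = 0.75990224²·(1 − 0.15034715)·339/2945 = 0.056476967.
Sum = 0.31033871.

0.31034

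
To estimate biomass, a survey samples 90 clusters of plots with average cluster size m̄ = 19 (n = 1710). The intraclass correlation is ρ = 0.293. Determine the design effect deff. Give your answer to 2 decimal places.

deff = 1 + (19 − 1)·0.293 = 1 + 5.274 = 6.274.

6.27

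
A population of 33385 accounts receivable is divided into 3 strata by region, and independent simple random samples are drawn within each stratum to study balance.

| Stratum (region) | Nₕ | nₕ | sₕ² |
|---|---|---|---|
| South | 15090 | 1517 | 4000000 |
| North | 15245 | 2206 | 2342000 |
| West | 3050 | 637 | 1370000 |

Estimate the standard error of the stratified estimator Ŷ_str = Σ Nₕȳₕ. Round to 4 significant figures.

875700

Var(Ŷ_str) = Σₕ Nₕ²(1 − fₕ)sₕ²/nₕ.
South: 15090²·(1 − 1517/15090)·4000000/1517 = 5.4005688 × 10^11.
North: 15245²·(1 − 2206/15245)·2342000/2206 = 2.1103432 × 10^11.
West: 3050²·(1 − 637/3050)·1370000/637 = 1.5828447 × 10^10.
Sum = 7.6691965 × 10^11.
SE = √(7.6691965 × 10^11) = 875700.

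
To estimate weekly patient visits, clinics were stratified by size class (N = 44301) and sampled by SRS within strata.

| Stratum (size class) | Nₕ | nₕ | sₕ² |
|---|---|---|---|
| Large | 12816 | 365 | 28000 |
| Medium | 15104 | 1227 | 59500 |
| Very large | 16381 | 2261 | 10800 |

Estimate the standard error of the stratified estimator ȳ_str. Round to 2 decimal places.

3.46

Var(ȳ_str) = Σₕ Wₕ²(1 − fₕ)sₕ²/nₕ with Wₕ = Nₕ/N, N = 44301.
Large: Wₕ = 0.28929370; term = 0.28929370²·(1 − 0.02848002)·28000/365 = 6.2372742.
Medium: Wₕ = 0.34094039; term = 0.34094039²·(1 − 0.08123676)·59500/1227 = 5.178845.
Very large: Wₕ = 0.36976592; term = 0.36976592²·(1 − 0.13802576)·10800/2261 = 0.56295184.
Sum = 11.979071.
SE = √(11.979071) = 3.46.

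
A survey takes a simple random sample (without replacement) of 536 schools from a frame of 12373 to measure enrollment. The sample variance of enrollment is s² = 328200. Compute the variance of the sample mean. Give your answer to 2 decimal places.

585.79

Under SRS without replacement, Var(ȳ) = (1 − f)·s²/n with f = n/N = 536/12373 = 0.04332013.
Var(ȳ) = (1 − 0.04332013)·328200/536 = 0.95667987·612.31343 = 585.78793.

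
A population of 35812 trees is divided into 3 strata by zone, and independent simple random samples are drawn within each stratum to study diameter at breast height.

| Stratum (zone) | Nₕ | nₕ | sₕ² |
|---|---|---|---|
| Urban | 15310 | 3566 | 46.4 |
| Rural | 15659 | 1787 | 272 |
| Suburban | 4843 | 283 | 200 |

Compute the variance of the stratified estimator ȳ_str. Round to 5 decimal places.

Var(ȳ_str) = Σₕ Wₕ²(1 − fₕ)sₕ²/nₕ with Wₕ = Nₕ/N, N = 35812.
Urban: Wₕ = 0.42751033; term = 0.42751033²·(1 − 0.23291966)·46.4/3566 = 0.0018241927.
Rural: Wₕ = 0.43725567; term = 0.43725567²·(1 − 0.11411968)·272/1787 = 0.025780439.
Suburban: Wₕ = 0.13523400; term = 0.13523400²·(1 − 0.05843485)·200/283 = 0.012169303.
Sum = 0.039773935.

0.03977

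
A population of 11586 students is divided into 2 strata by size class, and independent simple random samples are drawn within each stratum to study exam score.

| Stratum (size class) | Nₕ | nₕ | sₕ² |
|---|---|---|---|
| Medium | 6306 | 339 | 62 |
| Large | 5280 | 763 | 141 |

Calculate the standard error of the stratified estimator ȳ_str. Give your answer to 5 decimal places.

0.29000

Var(ȳ_str) = Σₕ Wₕ²(1 − fₕ)sₕ²/nₕ with Wₕ = Nₕ/N, N = 11586.
Medium: Wₕ = 0.54427758; term = 0.54427758²·(1 − 0.05375833)·62/339 = 0.051266651.
Large: Wₕ = 0.45572242; term = 0.45572242²·(1 − 0.14450758)·141/763 = 0.032833074.
Sum = 0.084099725.
SE = √(0.084099725) = 0.29000.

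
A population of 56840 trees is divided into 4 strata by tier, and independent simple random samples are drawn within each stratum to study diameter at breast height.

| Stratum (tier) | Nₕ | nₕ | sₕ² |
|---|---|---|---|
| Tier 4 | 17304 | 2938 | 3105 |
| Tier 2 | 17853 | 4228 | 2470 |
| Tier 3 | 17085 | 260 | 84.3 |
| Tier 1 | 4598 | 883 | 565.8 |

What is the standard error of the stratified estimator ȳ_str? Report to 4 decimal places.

Var(ȳ_str) = Σₕ Wₕ²(1 − fₕ)sₕ²/nₕ with Wₕ = Nₕ/N, N = 56840.
Tier 4: Wₕ = 0.30443350; term = 0.30443350²·(1 − 0.16978733)·3105/2938 = 0.081317505.
Tier 2: Wₕ = 0.31409219; term = 0.31409219²·(1 − 0.23682294)·2470/4228 = 0.043984692.
Tier 3: Wₕ = 0.30058058; term = 0.30058058²·(1 − 0.01521803)·84.3/260 = 0.028848029.
Tier 1: Wₕ = 0.08089374; term = 0.08089374²·(1 − 0.19204002)·565.8/883 = 0.0033878322.
Sum = 0.15753806.
SE = √(0.15753806) = 0.3969.

0.3969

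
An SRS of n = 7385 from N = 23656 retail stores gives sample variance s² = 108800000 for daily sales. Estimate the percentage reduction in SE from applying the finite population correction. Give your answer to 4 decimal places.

f = n/N = 7385/23656 = 0.31218296.
SE_no-fpc = √(s²/n) = 121.37778; SE_fpc = √((1−f)s²/n) = 100.66434.
Ratio = √(1−f) = 0.82934736. Reduction = 100·(1 − 0.82934736) = 17.0653%.

17.0653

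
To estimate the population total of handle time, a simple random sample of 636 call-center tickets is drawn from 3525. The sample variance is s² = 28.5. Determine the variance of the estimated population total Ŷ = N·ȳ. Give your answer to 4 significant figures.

456300

Var(Ŷ) = N²·Var(ȳ) = N²·(1 − n/N)·s²/n.
f = 636/3525 = 0.18042553; Var(ȳ) = 0.81957447·28.5/636 = 0.036726214.
Var(Ŷ) = 3525² · 0.036726214 = 456346.16.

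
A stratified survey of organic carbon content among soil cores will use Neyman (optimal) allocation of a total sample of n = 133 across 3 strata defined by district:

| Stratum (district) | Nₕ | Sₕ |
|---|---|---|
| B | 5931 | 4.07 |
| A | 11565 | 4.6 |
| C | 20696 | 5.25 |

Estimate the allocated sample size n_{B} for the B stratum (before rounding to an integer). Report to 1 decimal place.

17.3

Neyman allocation: nₕ = n·NₕSₕ / Σⱼ NⱼSⱼ.
Σ NⱼSⱼ = 5931·4.07 + 11565·4.6 + 20696·5.25 = 185992.17.
n_{B} = 133·5931·4.07 / 185992.17 = 17.3.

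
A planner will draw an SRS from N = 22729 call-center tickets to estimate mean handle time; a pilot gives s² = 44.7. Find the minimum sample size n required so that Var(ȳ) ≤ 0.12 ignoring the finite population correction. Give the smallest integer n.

373

Without fpc, n₀ = s²/D = 44.7/0.12 = 372.5000.
Rounding up, n = 373.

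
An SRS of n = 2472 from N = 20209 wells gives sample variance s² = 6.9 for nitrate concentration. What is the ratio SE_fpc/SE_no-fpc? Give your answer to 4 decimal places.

0.9368

f = n/N = 2472/20209 = 0.12232174.
SE_no-fpc = √(s²/n) = 0.052832397; SE_fpc = √((1−f)s²/n) = 0.049495758.
Ratio = √(1−f) = 0.93684484.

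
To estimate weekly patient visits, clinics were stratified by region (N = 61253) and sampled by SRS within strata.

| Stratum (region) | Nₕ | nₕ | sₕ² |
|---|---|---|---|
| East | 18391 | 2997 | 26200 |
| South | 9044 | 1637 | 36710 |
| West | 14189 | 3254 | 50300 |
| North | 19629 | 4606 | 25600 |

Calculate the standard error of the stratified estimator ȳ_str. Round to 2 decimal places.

Var(ȳ_str) = Σₕ Wₕ²(1 − fₕ)sₕ²/nₕ with Wₕ = Nₕ/N, N = 61253.
East: Wₕ = 0.30024652; term = 0.30024652²·(1 − 0.16296014)·26200/2997 = 0.65965468.
South: Wₕ = 0.14764991; term = 0.14764991²·(1 − 0.18100398)·36710/1637 = 0.4003906.
West: Wₕ = 0.23164580; term = 0.23164580²·(1 − 0.22933258)·50300/3254 = 0.63924345.
North: Wₕ = 0.32045777; term = 0.32045777²·(1 − 0.23465281)·25600/4606 = 0.43683371.
Sum = 2.1361224.
SE = √(2.1361224) = 1.46.

1.46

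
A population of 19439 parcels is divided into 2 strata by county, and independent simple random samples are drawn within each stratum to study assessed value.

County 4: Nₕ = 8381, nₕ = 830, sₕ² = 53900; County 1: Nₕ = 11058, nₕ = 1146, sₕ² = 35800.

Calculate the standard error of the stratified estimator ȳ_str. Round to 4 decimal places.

4.4651

Var(ȳ_str) = Σₕ Wₕ²(1 − fₕ)sₕ²/nₕ with Wₕ = Nₕ/N, N = 19439.
County 4: Wₕ = 0.43114358; term = 0.43114358²·(1 − 0.09903353)·53900/830 = 10.875848.
County 1: Wₕ = 0.56885642; term = 0.56885642²·(1 − 0.10363538)·35800/1146 = 9.061257.
Sum = 19.937105.
SE = √(19.937105) = 4.4651.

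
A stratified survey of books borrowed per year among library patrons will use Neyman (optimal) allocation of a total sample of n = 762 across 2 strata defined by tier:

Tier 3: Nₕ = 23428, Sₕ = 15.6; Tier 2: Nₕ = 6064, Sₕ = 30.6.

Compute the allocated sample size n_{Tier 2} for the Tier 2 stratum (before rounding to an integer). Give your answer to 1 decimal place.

Neyman allocation: nₕ = n·NₕSₕ / Σⱼ NⱼSⱼ.
Σ NⱼSⱼ = 23428·15.6 + 6064·30.6 = 551035.2.
n_{Tier 2} = 762·6064·30.6 / 551035.2 = 256.6.

256.6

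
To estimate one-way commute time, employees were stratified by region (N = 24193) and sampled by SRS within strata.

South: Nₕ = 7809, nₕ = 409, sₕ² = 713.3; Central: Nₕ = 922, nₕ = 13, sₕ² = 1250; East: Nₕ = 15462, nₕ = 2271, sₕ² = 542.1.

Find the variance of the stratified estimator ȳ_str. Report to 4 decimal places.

Var(ȳ_str) = Σₕ Wₕ²(1 − fₕ)sₕ²/nₕ with Wₕ = Nₕ/N, N = 24193.
South: Wₕ = 0.32277932; term = 0.32277932²·(1 − 0.05237546)·713.3/409 = 0.17218551.
Central: Wₕ = 0.03811020; term = 0.03811020²·(1 − 0.01409978)·1250/13 = 0.13768354.
East: Wₕ = 0.63911049; term = 0.63911049²·(1 − 0.14687621)·542.1/2271 = 0.083181397.
Sum = 0.39305045.

0.3931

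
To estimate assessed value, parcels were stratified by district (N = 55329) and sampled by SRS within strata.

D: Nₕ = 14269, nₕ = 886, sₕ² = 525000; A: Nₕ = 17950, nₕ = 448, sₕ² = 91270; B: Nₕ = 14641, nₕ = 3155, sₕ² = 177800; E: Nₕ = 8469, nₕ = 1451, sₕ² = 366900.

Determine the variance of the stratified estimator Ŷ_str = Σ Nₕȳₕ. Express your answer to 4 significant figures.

2.017 × 10^11

Var(Ŷ_str) = Σₕ Nₕ²(1 − fₕ)sₕ²/nₕ.
D: 14269²·(1 − 886/14269)·525000/886 = 1.131547 × 10^11.
A: 17950²·(1 − 448/17950)·91270/448 = 6.4003271 × 10^10.
B: 14641²·(1 − 3155/14641)·177800/3155 = 9.4770232 × 10^9.
E: 8469²·(1 − 1451/8469)·366900/1451 = 1.5028852 × 10^10.
Sum = 2.0166385 × 10^11.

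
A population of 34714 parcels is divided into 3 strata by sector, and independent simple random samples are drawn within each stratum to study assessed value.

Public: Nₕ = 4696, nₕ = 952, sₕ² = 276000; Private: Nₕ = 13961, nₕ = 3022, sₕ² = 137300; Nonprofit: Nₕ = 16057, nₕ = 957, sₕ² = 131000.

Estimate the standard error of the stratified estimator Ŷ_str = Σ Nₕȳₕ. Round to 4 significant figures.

Var(Ŷ_str) = Σₕ Nₕ²(1 − fₕ)sₕ²/nₕ.
Public: 4696²·(1 − 952/4696)·276000/952 = 5.0972515 × 10^9.
Private: 13961²·(1 − 3022/13961)·137300/3022 = 6.938574 × 10^9.
Nonprofit: 16057²·(1 − 957/16057)·131000/957 = 3.31895 × 10^10.
Sum = 4.5225326 × 10^10.
SE = √(4.5225326 × 10^10) = 212700.

212700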